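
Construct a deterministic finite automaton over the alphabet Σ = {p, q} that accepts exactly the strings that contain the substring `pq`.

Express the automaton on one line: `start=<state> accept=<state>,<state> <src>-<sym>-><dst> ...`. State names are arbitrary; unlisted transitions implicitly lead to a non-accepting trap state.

start=s0 accept=s2 s0-p->s1 s0-q->s0 s1-p->s1 s1-q->s2 s2-p->s2 s2-q->s2

States s0..s1 record the length of the longest prefix of `pq` that matches the current input suffix. Reaching s2 means `pq` has been seen, and we stay there forever. Accept from s2.
3 states suffice.
        p   q  
>  s0   s1  s0 
   s1   s1  s2 
 * s2   s2  s2 
(> = start, * = accepting)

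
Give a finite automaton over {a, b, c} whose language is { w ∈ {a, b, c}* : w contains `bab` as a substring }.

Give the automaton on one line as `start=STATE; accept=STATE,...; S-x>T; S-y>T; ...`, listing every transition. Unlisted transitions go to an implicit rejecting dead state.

States q0..q2 record the length of the longest prefix of `bab` that matches the current input suffix. Reaching q3 means `bab` has been seen, and we stay there forever. Accept from q3.
4 states suffice.
        a   b   c  
>  q0   q0  q1  q0 
   q1   q2  q1  q0 
   q2   q0  q3  q0 
 * q3   q3  q3  q3 
(> = start, * = accepting)

start=q0; accept=q3; q0-a>q0; q0-b>q1; q0-c>q0; q1-a>q2; q1-b>q1; q1-c>q0; q2-a>q0; q2-b>q3; q2-c>q0; q3-a>q3; q3-b>q3; q3-c>q3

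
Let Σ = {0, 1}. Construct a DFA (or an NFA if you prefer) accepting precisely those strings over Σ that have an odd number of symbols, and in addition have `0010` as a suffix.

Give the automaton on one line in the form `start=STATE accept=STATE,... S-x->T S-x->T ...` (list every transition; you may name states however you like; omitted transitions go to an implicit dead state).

start=q0 accept=q9 q0-0->q1 q0-1->q2 q1-0->q3 q1-1->q0 q2-0->q4 q2-1->q0 q3-0->q5 q3-1->q6 q4-0->q5 q4-1->q2 q5-0->q3 q5-1->q7 q6-0->q8 q6-1->q0 q7-0->q9 q7-1->q2 q8-0->q5 q8-1->q2 q9-0->q3 q9-1->q0

Run two small machines in parallel and take their product. The first has 2 states tracking the input length modulo 2; the second has 5 states tracking how much of the suffix `0010` has currently been matched. A product state is a pair (one from each), accepting exactly when both do.
        0   1  
>  q0   q1  q2 
   q1   q3  q0 
   q2   q4  q0 
   q3   q5  q6 
   q4   q5  q2 
   q5   q3  q7 
   q6   q8  q0 
   q7   q9  q2 
   q8   q5  q2 
 * q9   q3  q0 
(> = start, * = accepting)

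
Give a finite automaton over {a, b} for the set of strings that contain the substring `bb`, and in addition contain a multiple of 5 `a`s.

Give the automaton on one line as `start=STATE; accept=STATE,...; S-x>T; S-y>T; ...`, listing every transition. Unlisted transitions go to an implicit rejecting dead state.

start=S0; accept=S5; S0-a>S1; S0-b>S2; S1-a>S3; S1-b>S4; S2-a>S1; S2-b>S5; S3-a>S6; S3-b>S7; S4-a>S3; S4-b>S8; S5-a>S8; S5-b>S5; S6-a>S9; S6-b>S10; S7-a>S6; S7-b>S11; S8-a>S11; S8-b>S8; S9-a>S0; S9-b>S12; S10-a>S9; S10-b>S13; S11-a>S13; S11-b>S11; S12-a>S0; S12-b>S14; S13-a>S14; S13-b>S13; S14-a>S5; S14-b>S14

Run two small machines in parallel and take their product. One (3 states) tracks whether and how much of `bb` has been seen; the other (5 states) tracks the count of `a`s modulo 5. Each combined state is a pair, one component from each; accept when both components accept.
          a    b  
>  S0     S1   S2 
   S1     S3   S4 
   S2     S1   S5 
   S3     S6   S7 
   S4     S3   S8 
 * S5     S8   S5 
   S6     S9  S10 
   S7     S6  S11 
   S8    S11   S8 
   S9     S0  S12 
   S10    S9  S13 
   S11   S13  S11 
   S12    S0  S14 
   S13   S14  S13 
   S14    S5  S14 
(> = start, * = accepting)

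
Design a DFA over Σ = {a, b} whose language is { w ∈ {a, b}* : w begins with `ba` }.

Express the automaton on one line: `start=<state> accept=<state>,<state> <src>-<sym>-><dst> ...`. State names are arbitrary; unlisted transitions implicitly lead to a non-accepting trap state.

Walk along `ba` while the input agrees: from q0 take `b` to q1, and so on. Any deviation drops to the rejecting sink q3. Once q2 is reached the prefix is confirmed and every continuation is accepted.
4 states suffice.
        a   b  
>  q0   q3  q1 
   q1   q2  q3 
 * q2   q2  q2 
   q3   q3  q3 
(> = start, * = accepting)

start=q0 accept=q2 q0-a->q3 q0-b->q1 q1-a->q2 q1-b->q3 q2-a->q2 q2-b->q2 q3-a->q3 q3-b->q3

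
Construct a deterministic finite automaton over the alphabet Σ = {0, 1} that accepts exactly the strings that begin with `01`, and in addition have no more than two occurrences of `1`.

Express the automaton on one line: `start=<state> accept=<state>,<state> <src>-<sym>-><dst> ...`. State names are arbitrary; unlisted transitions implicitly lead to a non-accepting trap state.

start=s0 accept=s3,s4 s0-0->s1 s0-1->s2 s1-0->s2 s1-1->s3 s2-0->s2 s2-1->s2 s3-0->s3 s3-1->s4 s4-0->s4 s4-1->s2

Run two small machines in parallel and take their product. One (4 states) tracks whether the input so far still matches the prefix `01`; the other (4 states) tracks the count of `1`s, saturating at 3. Each combined state is a pair, one component from each; accept when both components accept. After merging equivalent states the machine shrinks.
5 states suffice.
        0   1  
>  s0   s1  s2 
   s1   s2  s3 
   s2   s2  s2 
 * s3   s3  s4 
 * s4   s4  s2 
(> = start, * = accepting)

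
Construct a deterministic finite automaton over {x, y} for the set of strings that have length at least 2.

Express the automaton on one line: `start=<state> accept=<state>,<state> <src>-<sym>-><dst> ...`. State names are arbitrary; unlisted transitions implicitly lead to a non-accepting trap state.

start=S0 accept=S2,S3 S0-x->S1 S0-y->S1 S1-x->S2 S1-y->S2 S2-x->S3 S2-y->S3 S3-x->S3 S3-y->S3

Count input length up to 3: every symbol moves from S0 toward S3, which means 'more than 2' and absorbs. Accept from {S2, S3}.
4 states suffice.
        x   y  
>  S0   S1  S1 
   S1   S2  S2 
 * S2   S3  S3 
 * S3   S3  S3 
(> = start, * = accepting)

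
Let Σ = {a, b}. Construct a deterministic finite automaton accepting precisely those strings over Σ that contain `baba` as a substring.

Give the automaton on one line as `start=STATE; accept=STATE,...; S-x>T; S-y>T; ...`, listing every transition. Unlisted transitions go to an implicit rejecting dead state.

start=S0; accept=S4; S0-a>S0; S0-b>S1; S1-a>S2; S1-b>S1; S2-a>S0; S2-b>S3; S3-a>S4; S3-b>S1; S4-a>S4; S4-b>S4

Track how much of `baba` has been matched so far: state S0 is no progress, S4 is the absorbing accept state reached once `baba` has occurred. Intermediate states record partial matches; on a mismatch, fall back to the longest reusable overlap.
With 5 states:
        a   b  
>  S0   S0  S1 
   S1   S2  S1 
   S2   S0  S3 
   S3   S4  S1 
 * S4   S4  S4 
(> = start, * = accepting)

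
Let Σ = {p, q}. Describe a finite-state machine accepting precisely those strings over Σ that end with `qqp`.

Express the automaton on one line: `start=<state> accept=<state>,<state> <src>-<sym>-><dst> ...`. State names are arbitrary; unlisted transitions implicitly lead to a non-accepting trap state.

Remember how much of `qqp` the current input suffix matches. State A means no match yet; B means the last symbol is `q`; C means the last 2 symbols are `qq`; D means the last 3 symbols are `qqp`. Only D accepts. On a mismatch, fall back to the longest proper suffix that is still a prefix of `qqp`.
4 states suffice.
       p  q 
>  A   A  B 
   B   A  C 
   C   D  C 
 * D   A  B 
(> = start, * = accepting)

start=A accept=D A-p->A A-q->B B-p->A B-q->C C-p->D C-q->C D-p->A D-q->B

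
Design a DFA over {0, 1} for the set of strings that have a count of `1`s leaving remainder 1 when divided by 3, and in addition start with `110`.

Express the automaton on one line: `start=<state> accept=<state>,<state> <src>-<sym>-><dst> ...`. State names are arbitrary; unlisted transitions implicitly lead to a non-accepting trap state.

Build one automaton per condition and run them in lockstep. The first has 3 states tracking the count of `1`s modulo 3; the second has 5 states tracking whether the input so far still matches the prefix `110`. A product state is a pair (one from each), accepting exactly when both do.
        0   1  
>  q0   q1  q2 
   q1   q1  q3 
   q2   q3  q4 
   q3   q3  q5 
   q4   q6  q1 
   q5   q5  q1 
   q6   q6  q7 
   q7   q7  q8 
 * q8   q8  q6 
(> = start, * = accepting)

start=q0 accept=q8 q0-0->q1 q0-1->q2 q1-0->q1 q1-1->q3 q2-0->q3 q2-1->q4 q3-0->q3 q3-1->q5 q4-0->q6 q4-1->q1 q5-0->q5 q5-1->q1 q6-0->q6 q6-1->q7 q7-0->q7 q7-1->q8 q8-0->q8 q8-1->q6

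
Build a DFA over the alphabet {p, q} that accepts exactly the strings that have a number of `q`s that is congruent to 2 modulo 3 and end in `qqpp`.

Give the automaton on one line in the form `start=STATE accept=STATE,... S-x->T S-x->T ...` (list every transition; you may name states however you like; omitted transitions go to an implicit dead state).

start=A accept=G A-p->A A-q->B B-p->C B-q->D C-p->C C-q->E D-p->F D-q->A E-p->E E-q->A F-p->G F-q->A G-p->E G-q->A

Handle the two conditions separately and then intersect. One (3 states) tracks the count of `q`s modulo 3; the other (5 states) tracks how much of the suffix `qqpp` has currently been matched. Each combined state is a pair, one component from each; accept when both components accept. Minimizing collapses redundant product states.
A 7-state machine:
       p  q 
>  A   A  B 
   B   C  D 
   C   C  E 
   D   F  A 
   E   E  A 
   F   G  A 
 * G   E  A 
(> = start, * = accepting)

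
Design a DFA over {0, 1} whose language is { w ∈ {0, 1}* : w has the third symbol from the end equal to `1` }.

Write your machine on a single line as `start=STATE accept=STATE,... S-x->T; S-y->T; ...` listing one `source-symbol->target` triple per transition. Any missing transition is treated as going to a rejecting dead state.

start=S0; accept=S11,S12,S13,S14; S0-0->S1; S0-1->S2; S1-0->S3; S1-1->S4; S2-0->S5; S2-1->S6; S3-0->S7; S3-1->S8; S4-0->S9; S4-1->S10; S5-0->S11; S5-1->S12; S6-0->S13; S6-1->S14; S7-0->S7; S7-1->S8; S8-0->S9; S8-1->S10; S9-0->S11; S9-1->S12; S10-0->S13; S10-1->S14; S11-0->S7; S11-1->S8; S12-0->S9; S12-1->S10; S13-0->S11; S13-1->S12; S14-0->S13; S14-1->S14

A DFA must remember the last 3 symbols (since which symbol is third-to-last isn't known until the input ends). Use one state per possible window of the last ≤3 symbols; accept from those whose window starts with `1`.
With 15 states:
          0    1  
>  S0     S1   S2 
   S1     S3   S4 
   S2     S5   S6 
   S3     S7   S8 
   S4     S9  S10 
   S5    S11  S12 
   S6    S13  S14 
   S7     S7   S8 
   S8     S9  S10 
   S9    S11  S12 
   S10   S13  S14 
 * S11    S7   S8 
 * S12    S9  S10 
 * S13   S11  S12 
 * S14   S13  S14 
(> = start, * = accepting)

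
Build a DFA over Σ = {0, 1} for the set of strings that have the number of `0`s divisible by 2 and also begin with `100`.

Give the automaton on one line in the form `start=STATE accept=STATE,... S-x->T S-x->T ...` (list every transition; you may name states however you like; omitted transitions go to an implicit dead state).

start=S0 accept=S5 S0-0->S1 S0-1->S2 S1-0->S3 S1-1->S1 S2-0->S4 S2-1->S3 S3-0->S1 S3-1->S3 S4-0->S5 S4-1->S1 S5-0->S6 S5-1->S5 S6-0->S5 S6-1->S6

Handle the two conditions separately and then intersect. One (2 states) tracks the count of `0`s modulo 2; the other (5 states) tracks whether the input so far still matches the prefix `100`. Each combined state is a pair, one component from each; accept when both components accept.
A 7-state machine:
        0   1  
>  S0   S1  S2 
   S1   S3  S1 
   S2   S4  S3 
   S3   S1  S3 
   S4   S5  S1 
 * S5   S6  S5 
   S6   S5  S6 
(> = start, * = accepting)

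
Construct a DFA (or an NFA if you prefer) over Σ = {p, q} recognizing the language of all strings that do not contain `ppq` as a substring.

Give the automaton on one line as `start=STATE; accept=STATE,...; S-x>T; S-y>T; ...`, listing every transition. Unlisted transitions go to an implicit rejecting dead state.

start=s0; accept=s0,s1,s2; s0-p>s1; s0-q>s0; s1-p>s2; s1-q>s0; s2-p>s2; s2-q>s3; s3-p>s3; s3-q>s3

Track partial matches of the forbidden pattern `ppq`. State s3 is a dead state reached once `ppq` has occurred; every other state accepts. s0 means no part of `ppq` is currently matched.
A 4-state machine:
        p   q  
>* s0   s1  s0 
 * s1   s2  s0 
 * s2   s2  s3 
   s3   s3  s3 
(> = start, * = accepting)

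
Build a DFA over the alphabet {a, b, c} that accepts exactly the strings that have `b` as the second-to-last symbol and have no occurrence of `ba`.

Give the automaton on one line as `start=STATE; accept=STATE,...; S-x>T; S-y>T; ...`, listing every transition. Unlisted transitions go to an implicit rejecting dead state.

Handle the two conditions separately and then intersect. One (13 states) tracks the last 2 symbols read; the other (3 states) tracks partial matches of the forbidden pattern `ba`. Each combined state is a pair, one component from each; accept when both components accept. Minimizing collapses redundant product states.
A 5-state machine:
        a   b   c  
>  S0   S0  S1  S0 
   S1   S2  S3  S4 
   S2   S2  S2  S2 
 * S3   S2  S3  S4 
 * S4   S0  S1  S0 
(> = start, * = accepting)

start=S0; accept=S3,S4; S0-a>S0; S0-b>S1; S0-c>S0; S1-a>S2; S1-b>S3; S1-c>S4; S2-a>S2; S2-b>S2; S2-c>S2; S3-a>S2; S3-b>S3; S3-c>S4; S4-a>S0; S4-b>S1; S4-c>S0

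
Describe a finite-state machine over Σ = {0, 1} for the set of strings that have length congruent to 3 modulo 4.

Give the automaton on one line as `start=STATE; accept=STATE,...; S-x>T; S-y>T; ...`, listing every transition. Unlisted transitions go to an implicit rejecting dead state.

start=q0; accept=q3; q0-0>q1; q0-1>q1; q1-0>q2; q1-1>q2; q2-0>q3; q2-1>q3; q3-0>q0; q3-1>q0

Only the length mod 4 matters, so use a 4-cycle: from any state, every input symbol moves to the next state, wrapping q3 back to q0. Mark q3 accepting.
A 4-state machine:
        0   1  
>  q0   q1  q1 
   q1   q2  q2 
   q2   q3  q3 
 * q3   q0  q0 
(> = start, * = accepting)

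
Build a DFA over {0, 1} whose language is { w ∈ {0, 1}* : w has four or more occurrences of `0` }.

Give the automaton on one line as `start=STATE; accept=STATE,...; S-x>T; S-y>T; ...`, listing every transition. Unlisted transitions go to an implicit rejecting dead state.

Only the number of `0`s matters, and only up to 5. Make a chain A → B → C → D → E → F advanced by each `0` (with F absorbing); every other symbol self-loops. The accepting set is {E, F}.
With 6 states:
       0  1 
>  A   B  A 
   B   C  B 
   C   D  C 
   D   E  D 
 * E   F  E 
 * F   F  F 
(> = start, * = accepting)

start=A; accept=E,F; A-0>B; A-1>A; B-0>C; B-1>B; C-0>D; C-1>C; D-0>E; D-1>D; E-0>F; E-1>E; F-0>F; F-1>F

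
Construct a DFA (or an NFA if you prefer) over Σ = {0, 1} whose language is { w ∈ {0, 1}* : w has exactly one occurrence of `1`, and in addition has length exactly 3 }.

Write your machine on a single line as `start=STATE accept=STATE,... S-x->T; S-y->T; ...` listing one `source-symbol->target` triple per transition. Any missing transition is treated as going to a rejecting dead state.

Run two small machines in parallel and take their product. One (3 states) tracks the count of `1`s, saturating at 2; the other (5 states) tracks the input length, saturating at 4. Each combined state is a pair, one component from each; accept when both components accept. Minimizing collapses redundant product states.
7 states suffice.
        0   1  
>  q0   q1  q2 
   q1   q3  q4 
   q2   q4  q5 
   q3   q5  q6 
   q4   q6  q5 
   q5   q5  q5 
 * q6   q5  q5 
(> = start, * = accepting)

start=q0; accept=q6; q0-0->q1; q0-1->q2; q1-0->q3; q1-1->q4; q2-0->q4; q2-1->q5; q3-0->q5; q3-1->q6; q4-0->q6; q4-1->q5; q5-0->q5; q5-1->q5; q6-0->q5; q6-1->q5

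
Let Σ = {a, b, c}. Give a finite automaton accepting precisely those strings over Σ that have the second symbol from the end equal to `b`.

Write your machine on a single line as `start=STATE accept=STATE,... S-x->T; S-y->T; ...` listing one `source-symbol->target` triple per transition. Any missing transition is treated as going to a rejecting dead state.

start=q0; accept=q7,q8,q9; q0-a->q1; q0-b->q2; q0-c->q3; q1-a->q4; q1-b->q5; q1-c->q6; q2-a->q7; q2-b->q8; q2-c->q9; q3-a->q10; q3-b->q11; q3-c->q12; q4-a->q4; q4-b->q5; q4-c->q6; q5-a->q7; q5-b->q8; q5-c->q9; q6-a->q10; q6-b->q11; q6-c->q12; q7-a->q4; q7-b->q5; q7-c->q6; q8-a->q7; q8-b->q8; q8-c->q9; q9-a->q10; q9-b->q11; q9-c->q12; q10-a->q4; q10-b->q5; q10-c->q6; q11-a->q7; q11-b->q8; q11-c->q9; q12-a->q10; q12-b->q11; q12-c->q12

A DFA must remember the last 2 symbols (since which symbol is second-to-last isn't known until the input ends). Use one state per possible window of the last ≤2 symbols; accept from those whose window starts with `b`.
A 13-state machine:
          a    b    c  
>  q0     q1   q2   q3 
   q1     q4   q5   q6 
   q2     q7   q8   q9 
   q3    q10  q11  q12 
   q4     q4   q5   q6 
   q5     q7   q8   q9 
   q6    q10  q11  q12 
 * q7     q4   q5   q6 
 * q8     q7   q8   q9 
 * q9    q10  q11  q12 
   q10    q4   q5   q6 
   q11    q7   q8   q9 
   q12   q10  q11  q12 
(> = start, * = accepting)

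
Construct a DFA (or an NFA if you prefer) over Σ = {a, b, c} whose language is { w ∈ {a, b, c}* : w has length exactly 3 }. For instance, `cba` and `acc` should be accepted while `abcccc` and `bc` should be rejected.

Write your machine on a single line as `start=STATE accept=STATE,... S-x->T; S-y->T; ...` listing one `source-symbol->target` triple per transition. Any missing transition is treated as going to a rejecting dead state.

Count input length up to 4: every symbol moves from q0 toward q4, which means 'more than 3' and absorbs. Accept from {q3}.
A 5-state machine:
        a   b   c  
>  q0   q1  q1  q1 
   q1   q2  q2  q2 
   q2   q3  q3  q3 
 * q3   q4  q4  q4 
   q4   q4  q4  q4 
(> = start, * = accepting)

start=q0; accept=q3; q0-a->q1; q0-b->q1; q0-c->q1; q1-a->q2; q1-b->q2; q1-c->q2; q2-a->q3; q2-b->q3; q2-c->q3; q3-a->q4; q3-b->q4; q3-c->q4; q4-a->q4; q4-b->q4; q4-c->q4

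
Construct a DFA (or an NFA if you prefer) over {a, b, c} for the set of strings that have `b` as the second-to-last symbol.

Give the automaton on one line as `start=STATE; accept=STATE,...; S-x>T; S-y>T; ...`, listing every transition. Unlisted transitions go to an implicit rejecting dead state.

Because acceptance depends on a position counted from the end, the machine has to buffer the most recent 2 symbols. Make each state the string of the last up-to-2 symbols read; on input `x` shift the window left and append `x`. Accept when the buffered window has length 2 and begins with `b`.
13 states suffice.
          a    b    c  
>  S0     S1   S2   S3 
   S1     S4   S5   S6 
   S2     S7   S8   S9 
   S3    S10  S11  S12 
   S4     S4   S5   S6 
   S5     S7   S8   S9 
   S6    S10  S11  S12 
 * S7     S4   S5   S6 
 * S8     S7   S8   S9 
 * S9    S10  S11  S12 
   S10    S4   S5   S6 
   S11    S7   S8   S9 
   S12   S10  S11  S12 
(> = start, * = accepting)

start=S0; accept=S7,S8,S9; S0-a>S1; S0-b>S2; S0-c>S3; S1-a>S4; S1-b>S5; S1-c>S6; S2-a>S7; S2-b>S8; S2-c>S9; S3-a>S10; S3-b>S11; S3-c>S12; S4-a>S4; S4-b>S5; S4-c>S6; S5-a>S7; S5-b>S8; S5-c>S9; S6-a>S10; S6-b>S11; S6-c>S12; S7-a>S4; S7-b>S5; S7-c>S6; S8-a>S7; S8-b>S8; S8-c>S9; S9-a>S10; S9-b>S11; S9-c>S12; S10-a>S4; S10-b>S5; S10-c>S6; S11-a>S7; S11-b>S8; S11-c>S9; S12-a>S10; S12-b>S11; S12-c>S12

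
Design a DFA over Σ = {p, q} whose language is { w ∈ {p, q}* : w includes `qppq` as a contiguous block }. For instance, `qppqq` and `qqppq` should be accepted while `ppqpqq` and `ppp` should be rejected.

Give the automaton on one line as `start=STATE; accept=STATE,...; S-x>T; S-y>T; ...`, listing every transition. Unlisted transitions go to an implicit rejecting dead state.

Track how much of `qppq` has been matched so far: state S0 is no progress, S4 is the absorbing accept state reached once `qppq` has occurred. Intermediate states record partial matches; on a mismatch, fall back to the longest reusable overlap.
        p   q  
>  S0   S0  S1 
   S1   S2  S1 
   S2   S3  S1 
   S3   S0  S4 
 * S4   S4  S4 
(> = start, * = accepting)

start=S0; accept=S4; S0-p>S0; S0-q>S1; S1-p>S2; S1-q>S1; S2-p>S3; S2-q>S1; S3-p>S0; S3-q>S4; S4-p>S4; S4-q>S4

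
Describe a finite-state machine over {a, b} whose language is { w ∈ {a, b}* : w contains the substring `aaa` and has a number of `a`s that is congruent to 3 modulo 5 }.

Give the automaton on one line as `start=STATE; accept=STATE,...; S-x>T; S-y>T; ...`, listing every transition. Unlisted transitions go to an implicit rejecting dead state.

start=s0; accept=s4; s0-a>s1; s0-b>s0; s1-a>s2; s1-b>s3; s2-a>s4; s2-b>s5; s3-a>s6; s3-b>s3; s4-a>s7; s4-b>s4; s5-a>s8; s5-b>s5; s6-a>s9; s6-b>s5; s7-a>s10; s7-b>s7; s8-a>s11; s8-b>s12; s9-a>s7; s9-b>s12; s10-a>s13; s10-b>s10; s11-a>s10; s11-b>s14; s12-a>s15; s12-b>s12; s13-a>s16; s13-b>s13; s14-a>s17; s14-b>s14; s15-a>s18; s15-b>s14; s16-a>s4; s16-b>s16; s17-a>s19; s17-b>s0; s18-a>s13; s18-b>s0; s19-a>s16; s19-b>s3

Run two small machines in parallel and take their product. The first has 4 states tracking whether and how much of `aaa` has been seen; the second has 5 states tracking the count of `a`s modulo 5. A product state is a pair (one from each), accepting exactly when both do.
20 states suffice.
          a    b  
>  s0     s1   s0 
   s1     s2   s3 
   s2     s4   s5 
   s3     s6   s3 
 * s4     s7   s4 
   s5     s8   s5 
   s6     s9   s5 
   s7    s10   s7 
   s8    s11  s12 
   s9     s7  s12 
   s10   s13  s10 
   s11   s10  s14 
   s12   s15  s12 
   s13   s16  s13 
   s14   s17  s14 
   s15   s18  s14 
   s16    s4  s16 
   s17   s19   s0 
   s18   s13   s0 
   s19   s16   s3 
(> = start, * = accepting)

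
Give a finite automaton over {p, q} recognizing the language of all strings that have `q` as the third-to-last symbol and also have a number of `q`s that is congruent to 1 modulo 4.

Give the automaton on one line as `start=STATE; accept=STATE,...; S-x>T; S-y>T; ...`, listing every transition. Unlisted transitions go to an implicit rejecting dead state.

start=A; accept=E,L,N,O; A-p>A; A-q>B; B-p>C; B-q>D; C-p>E; C-q>D; D-p>D; D-q>F; E-p>G; E-q>D; F-p>H; F-q>I; G-p>G; G-q>D; H-p>H; H-q>J; I-p>K; I-q>L; J-p>K; J-q>M; K-p>A; K-q>N; L-p>O; L-q>D; M-p>O; M-q>D; N-p>C; N-q>D; O-p>E; O-q>D

Build one automaton per condition and run them in lockstep. The first has 15 states tracking the last 3 symbols read; the second has 4 states tracking the count of `q`s modulo 4. A product state is a pair (one from each), accepting exactly when both do. After merging equivalent states the machine shrinks.
       p  q 
>  A   A  B 
   B   C  D 
   C   E  D 
   D   D  F 
 * E   G  D 
   F   H  I 
   G   G  D 
   H   H  J 
   I   K  L 
   J   K  M 
   K   A  N 
 * L   O  D 
   M   O  D 
 * N   C  D 
 * O   E  D 
(> = start, * = accepting)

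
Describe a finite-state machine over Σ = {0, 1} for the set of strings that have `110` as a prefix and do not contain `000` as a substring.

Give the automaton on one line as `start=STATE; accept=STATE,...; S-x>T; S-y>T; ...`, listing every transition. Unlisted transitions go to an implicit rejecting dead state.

Run two small machines in parallel and take their product. One (5 states) tracks whether the input so far still matches the prefix `110`; the other (4 states) tracks partial matches of the forbidden pattern `000`. Each combined state is a pair, one component from each; accept when both components accept. After merging equivalent states the machine shrinks.
7 states suffice.
        0   1  
>  q0   q1  q2 
   q1   q1  q1 
   q2   q1  q3 
   q3   q4  q1 
 * q4   q5  q6 
 * q5   q1  q6 
 * q6   q4  q6 
(> = start, * = accepting)

start=q0; accept=q4,q5,q6; q0-0>q1; q0-1>q2; q1-0>q1; q1-1>q1; q2-0>q1; q2-1>q3; q3-0>q4; q3-1>q1; q4-0>q5; q4-1>q6; q5-0>q1; q5-1>q6; q6-0>q4; q6-1>q6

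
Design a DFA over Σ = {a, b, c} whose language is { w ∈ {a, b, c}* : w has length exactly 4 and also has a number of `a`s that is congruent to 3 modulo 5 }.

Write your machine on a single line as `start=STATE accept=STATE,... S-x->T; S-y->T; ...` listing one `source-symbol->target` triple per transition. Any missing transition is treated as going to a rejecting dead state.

Run two small machines in parallel and take their product. One (6 states) tracks the input length, saturating at 5; the other (5 states) tracks the count of `a`s modulo 5. Each combined state is a pair, one component from each; accept when both components accept.
A 20-state machine:
          a    b    c  
>  q0     q1   q2   q2 
   q1     q3   q4   q4 
   q2     q4   q5   q5 
   q3     q6   q7   q7 
   q4     q7   q8   q8 
   q5     q8   q9   q9 
   q6    q10  q11  q11 
   q7    q11  q12  q12 
   q8    q12  q13  q13 
   q9    q13  q14  q14 
   q10   q15  q16  q16 
 * q11   q16  q17  q17 
   q12   q17  q18  q18 
   q13   q18  q19  q19 
   q14   q19  q15  q15 
   q15   q19  q15  q15 
   q16   q15  q16  q16 
   q17   q16  q17  q17 
   q18   q17  q18  q18 
   q19   q18  q19  q19 
(> = start, * = accepting)

start=q0; accept=q11; q0-a->q1; q0-b->q2; q0-c->q2; q1-a->q3; q1-b->q4; q1-c->q4; q2-a->q4; q2-b->q5; q2-c->q5; q3-a->q6; q3-b->q7; q3-c->q7; q4-a->q7; q4-b->q8; q4-c->q8; q5-a->q8; q5-b->q9; q5-c->q9; q6-a->q10; q6-b->q11; q6-c->q11; q7-a->q11; q7-b->q12; q7-c->q12; q8-a->q12; q8-b->q13; q8-c->q13; q9-a->q13; q9-b->q14; q9-c->q14; q10-a->q15; q10-b->q16; q10-c->q16; q11-a->q16; q11-b->q17; q11-c->q17; q12-a->q17; q12-b->q18; q12-c->q18; q13-a->q18; q13-b->q19; q13-c->q19; q14-a->q19; q14-b->q15; q14-c->q15; q15-a->q19; q15-b->q15; q15-c->q15; q16-a->q15; q16-b->q16; q16-c->q16; q17-a->q16; q17-b->q17; q17-c->q17; q18-a->q17; q18-b->q18; q18-c->q18; q19-a->q18; q19-b->q19; q19-c->q19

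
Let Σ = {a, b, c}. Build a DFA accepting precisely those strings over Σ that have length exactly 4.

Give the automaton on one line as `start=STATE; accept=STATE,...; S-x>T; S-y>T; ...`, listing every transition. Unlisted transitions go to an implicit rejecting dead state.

start=q0; accept=q4; q0-a>q1; q0-b>q1; q0-c>q1; q1-a>q2; q1-b>q2; q1-c>q2; q2-a>q3; q2-b>q3; q2-c>q3; q3-a>q4; q3-b>q4; q3-c>q4; q4-a>q5; q4-b>q5; q4-c>q5; q5-a>q5; q5-b>q5; q5-c>q5

We only need to distinguish lengths 0, 1, …, 4, and '>4'. Chain q0 → q1 → q2 → q3 → q4 → q5 on every symbol, with q5 looping. Accepting states: {q4}.
        a   b   c  
>  q0   q1  q1  q1 
   q1   q2  q2  q2 
   q2   q3  q3  q3 
   q3   q4  q4  q4 
 * q4   q5  q5  q5 
   q5   q5  q5  q5 
(> = start, * = accepting)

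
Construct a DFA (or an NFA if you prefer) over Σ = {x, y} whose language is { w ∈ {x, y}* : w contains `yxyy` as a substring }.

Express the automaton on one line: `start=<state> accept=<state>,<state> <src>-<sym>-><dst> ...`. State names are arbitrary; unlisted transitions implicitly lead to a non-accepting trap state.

States S0..S3 record the length of the longest prefix of `yxyy` that matches the current input suffix. Reaching S4 means `yxyy` has been seen, and we stay there forever. Accept from S4.
        x   y  
>  S0   S0  S1 
   S1   S2  S1 
   S2   S0  S3 
   S3   S2  S4 
 * S4   S4  S4 
(> = start, * = accepting)

start=S0 accept=S4 S0-x->S0 S0-y->S1 S1-x->S2 S1-y->S1 S2-x->S0 S2-y->S3 S3-x->S2 S3-y->S4 S4-x->S4 S4-y->S4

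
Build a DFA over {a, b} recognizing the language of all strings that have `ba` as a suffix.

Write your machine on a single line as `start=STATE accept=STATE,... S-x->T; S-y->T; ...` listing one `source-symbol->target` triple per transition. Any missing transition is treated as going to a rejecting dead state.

start=q0; accept=q2; q0-a->q0; q0-b->q1; q1-a->q2; q1-b->q1; q2-a->q0; q2-b->q1

Remember how much of `ba` the current input suffix matches. State q0 means no match yet; q1 means the last symbol is `b`; q2 means the last 2 symbols are `ba`. Only q2 accepts. On a mismatch, fall back to the longest proper suffix that is still a prefix of `ba`.
3 states suffice.
        a   b  
>  q0   q0  q1 
   q1   q2  q1 
 * q2   q0  q1 
(> = start, * = accepting)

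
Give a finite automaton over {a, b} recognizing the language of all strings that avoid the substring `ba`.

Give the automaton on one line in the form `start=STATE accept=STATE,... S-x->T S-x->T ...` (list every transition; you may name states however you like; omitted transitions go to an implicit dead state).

start=s0 accept=s0,s1 s0-a->s0 s0-b->s1 s1-a->s2 s1-b->s1 s2-a->s2 s2-b->s2

Track partial matches of the forbidden pattern `ba`. State s2 is a dead state reached once `ba` has occurred; every other state accepts. s0 means no part of `ba` is currently matched.
        a   b  
>* s0   s0  s1 
 * s1   s2  s1 
   s2   s2  s2 
(> = start, * = accepting)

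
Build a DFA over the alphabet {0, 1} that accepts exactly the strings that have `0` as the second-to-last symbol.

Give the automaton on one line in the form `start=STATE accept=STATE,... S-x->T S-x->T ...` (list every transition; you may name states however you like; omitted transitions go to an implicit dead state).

start=s0 accept=s3,s4 s0-0->s1 s0-1->s2 s1-0->s3 s1-1->s4 s2-0->s5 s2-1->s6 s3-0->s3 s3-1->s4 s4-0->s5 s4-1->s6 s5-0->s3 s5-1->s4 s6-0->s5 s6-1->s6

Because acceptance depends on a position counted from the end, the machine has to buffer the most recent 2 symbols. Make each state the string of the last up-to-2 symbols read; on input `x` shift the window left and append `x`. Accept when the buffered window has length 2 and begins with `0`.
7 states suffice.
        0   1  
>  s0   s1  s2 
   s1   s3  s4 
   s2   s5  s6 
 * s3   s3  s4 
 * s4   s5  s6 
   s5   s3  s4 
   s6   s5  s6 
(> = start, * = accepting)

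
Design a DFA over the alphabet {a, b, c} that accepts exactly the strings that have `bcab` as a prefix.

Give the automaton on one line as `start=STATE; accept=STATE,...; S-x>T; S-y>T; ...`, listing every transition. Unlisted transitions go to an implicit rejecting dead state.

start=q0; accept=q4; q0-a>q5; q0-b>q1; q0-c>q5; q1-a>q5; q1-b>q5; q1-c>q2; q2-a>q3; q2-b>q5; q2-c>q5; q3-a>q5; q3-b>q4; q3-c>q5; q4-a>q4; q4-b>q4; q4-c>q4; q5-a>q5; q5-b>q5; q5-c>q5

Walk along `bcab` while the input agrees: from q0 take `b` to q1, and so on. Any deviation drops to the rejecting sink q5. Once q4 is reached the prefix is confirmed and every continuation is accepted.
With 6 states:
        a   b   c  
>  q0   q5  q1  q5 
   q1   q5  q5  q2 
   q2   q3  q5  q5 
   q3   q5  q4  q5 
 * q4   q4  q4  q4 
   q5   q5  q5  q5 
(> = start, * = accepting)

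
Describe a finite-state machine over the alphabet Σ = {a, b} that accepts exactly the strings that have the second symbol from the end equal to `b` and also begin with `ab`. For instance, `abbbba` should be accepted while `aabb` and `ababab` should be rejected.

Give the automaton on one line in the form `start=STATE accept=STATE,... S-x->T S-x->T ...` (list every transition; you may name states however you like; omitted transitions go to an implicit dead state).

start=s0 accept=s4,s5 s0-a->s1 s0-b->s2 s1-a->s2 s1-b->s3 s2-a->s2 s2-b->s2 s3-a->s4 s3-b->s5 s4-a->s6 s4-b->s3 s5-a->s4 s5-b->s5 s6-a->s6 s6-b->s3

Build one automaton per condition and run them in lockstep. One (7 states) tracks the last 2 symbols read; the other (4 states) tracks whether the input so far still matches the prefix `ab`. Each combined state is a pair, one component from each; accept when both components accept. Equivalent product states are then merged.
With 7 states:
        a   b  
>  s0   s1  s2 
   s1   s2  s3 
   s2   s2  s2 
   s3   s4  s5 
 * s4   s6  s3 
 * s5   s4  s5 
   s6   s6  s3 
(> = start, * = accepting)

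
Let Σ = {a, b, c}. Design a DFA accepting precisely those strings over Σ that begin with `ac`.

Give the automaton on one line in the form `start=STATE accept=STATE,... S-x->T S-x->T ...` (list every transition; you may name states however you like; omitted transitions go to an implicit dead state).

Check the first 2 symbols one by one: s0 through s1 record how many have matched `ac` so far; any wrong symbol goes to the dead state s3. After all 2 match we enter the accepting sink s2.
With 4 states:
        a   b   c  
>  s0   s1  s3  s3 
   s1   s3  s3  s2 
 * s2   s2  s2  s2 
   s3   s3  s3  s3 
(> = start, * = accepting)

start=s0 accept=s2 s0-a->s1 s0-b->s3 s0-c->s3 s1-a->s3 s1-b->s3 s1-c->s2 s2-a->s2 s2-b->s2 s2-c->s2 s3-a->s3 s3-b->s3 s3-c->s3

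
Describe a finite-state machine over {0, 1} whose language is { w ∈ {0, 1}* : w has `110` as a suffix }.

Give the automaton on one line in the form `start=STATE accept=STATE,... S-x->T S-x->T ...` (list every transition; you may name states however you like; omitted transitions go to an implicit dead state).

Remember how much of `110` the current input suffix matches. State s0 means no match yet; s1 means the last symbol is `1`; s2 means the last 2 symbols are `11`; s3 means the last 3 symbols are `110`. Only s3 accepts. On a mismatch, fall back to the longest proper suffix that is still a prefix of `110`.
4 states suffice.
        0   1  
>  s0   s0  s1 
   s1   s0  s2 
   s2   s3  s2 
 * s3   s0  s1 
(> = start, * = accepting)

start=s0 accept=s3 s0-0->s0 s0-1->s1 s1-0->s0 s1-1->s2 s2-0->s3 s2-1->s2 s3-0->s0 s3-1->s1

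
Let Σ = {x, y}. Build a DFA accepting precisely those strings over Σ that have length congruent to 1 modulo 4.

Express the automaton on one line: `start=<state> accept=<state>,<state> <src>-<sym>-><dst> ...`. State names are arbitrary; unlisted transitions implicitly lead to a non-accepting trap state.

Only the length mod 4 matters, so use a 4-cycle: from any state, every input symbol moves to the next state, wrapping S3 back to S0. Mark S1 accepting.
With 4 states:
        x   y  
>  S0   S1  S1 
 * S1   S2  S2 
   S2   S3  S3 
   S3   S0  S0 
(> = start, * = accepting)

start=S0 accept=S1 S0-x->S1 S0-y->S1 S1-x->S2 S1-y->S2 S2-x->S3 S2-y->S3 S3-x->S0 S3-y->S0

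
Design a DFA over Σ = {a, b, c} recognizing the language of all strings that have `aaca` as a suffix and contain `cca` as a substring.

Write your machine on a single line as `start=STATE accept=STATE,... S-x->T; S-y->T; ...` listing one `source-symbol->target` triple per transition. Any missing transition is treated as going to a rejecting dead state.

Build one automaton per condition and run them in lockstep. One (5 states) tracks how much of the suffix `aaca` has currently been matched; the other (4 states) tracks whether and how much of `cca` has been seen. Each combined state is a pair, one component from each; accept when both components accept. After merging equivalent states the machine shrinks.
8 states suffice.
        a   b   c  
>  S0   S0  S0  S1 
   S1   S0  S0  S2 
   S2   S3  S0  S2 
   S3   S4  S5  S5 
   S4   S4  S5  S6 
   S5   S3  S5  S5 
   S6   S7  S5  S5 
 * S7   S4  S5  S5 
(> = start, * = accepting)

start=S0; accept=S7; S0-a->S0; S0-b->S0; S0-c->S1; S1-a->S0; S1-b->S0; S1-c->S2; S2-a->S3; S2-b->S0; S2-c->S2; S3-a->S4; S3-b->S5; S3-c->S5; S4-a->S4; S4-b->S5; S4-c->S6; S5-a->S3; S5-b->S5; S5-c->S5; S6-a->S7; S6-b->S5; S6-c->S5; S7-a->S4; S7-b->S5; S7-c->S5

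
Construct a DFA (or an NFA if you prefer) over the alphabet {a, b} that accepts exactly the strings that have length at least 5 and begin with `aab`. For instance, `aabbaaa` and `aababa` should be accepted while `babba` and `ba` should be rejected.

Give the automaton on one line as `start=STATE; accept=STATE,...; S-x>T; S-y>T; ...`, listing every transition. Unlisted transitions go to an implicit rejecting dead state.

start=q0; accept=q6; q0-a>q1; q0-b>q2; q1-a>q3; q1-b>q2; q2-a>q2; q2-b>q2; q3-a>q2; q3-b>q4; q4-a>q5; q4-b>q5; q5-a>q6; q5-b>q6; q6-a>q6; q6-b>q6

Build one automaton per condition and run them in lockstep. The first has 7 states tracking the input length, saturating at 6; the second has 5 states tracking whether the input so far still matches the prefix `aab`. A product state is a pair (one from each), accepting exactly when both do. Minimizing collapses redundant product states.
        a   b  
>  q0   q1  q2 
   q1   q3  q2 
   q2   q2  q2 
   q3   q2  q4 
   q4   q5  q5 
   q5   q6  q6 
 * q6   q6  q6 
(> = start, * = accepting)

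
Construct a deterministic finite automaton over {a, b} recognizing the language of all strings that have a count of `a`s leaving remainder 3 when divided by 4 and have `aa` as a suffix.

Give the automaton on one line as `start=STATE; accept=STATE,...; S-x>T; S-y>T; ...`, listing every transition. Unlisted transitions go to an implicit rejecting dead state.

Handle the two conditions separately and then intersect. One (4 states) tracks the count of `a`s modulo 4; the other (3 states) tracks how much of the suffix `aa` has currently been matched. Each combined state is a pair, one component from each; accept when both components accept.
A 12-state machine:
          a    b  
>  q0     q1   q0 
   q1     q2   q3 
   q2     q4   q5 
   q3     q6   q3 
 * q4     q7   q8 
   q5     q9   q5 
   q6     q4   q5 
   q7    q10   q0 
   q8    q11   q8 
   q9     q7   q8 
   q10    q2   q3 
   q11   q10   q0 
(> = start, * = accepting)

start=q0; accept=q4; q0-a>q1; q0-b>q0; q1-a>q2; q1-b>q3; q2-a>q4; q2-b>q5; q3-a>q6; q3-b>q3; q4-a>q7; q4-b>q8; q5-a>q9; q5-b>q5; q6-a>q4; q6-b>q5; q7-a>q10; q7-b>q0; q8-a>q11; q8-b>q8; q9-a>q7; q9-b>q8; q10-a>q2; q10-b>q3; q11-a>q10; q11-b>q0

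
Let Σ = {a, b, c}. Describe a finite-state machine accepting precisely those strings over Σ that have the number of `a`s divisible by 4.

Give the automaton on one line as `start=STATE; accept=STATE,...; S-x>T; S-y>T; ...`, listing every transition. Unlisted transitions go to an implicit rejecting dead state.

start=q0; accept=q0; q0-a>q1; q0-b>q0; q0-c>q0; q1-a>q2; q1-b>q1; q1-c>q1; q2-a>q3; q2-b>q2; q2-c>q2; q3-a>q0; q3-b>q3; q3-c>q3

The only thing that matters is how many `a`s have appeared, reduced mod 4. Use one state per residue: q0 for 0, …, q3 for 3. Reading `a` moves to the next residue; anything else stays put. q0 is accepting.
4 states suffice.
        a   b   c  
>* q0   q1  q0  q0 
   q1   q2  q1  q1 
   q2   q3  q2  q2 
   q3   q0  q3  q3 
(> = start, * = accepting)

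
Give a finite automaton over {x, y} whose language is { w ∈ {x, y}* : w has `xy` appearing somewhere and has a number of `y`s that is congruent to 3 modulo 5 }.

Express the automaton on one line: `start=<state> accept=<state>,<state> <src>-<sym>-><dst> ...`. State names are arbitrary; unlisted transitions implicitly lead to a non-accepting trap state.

start=s0 accept=s7 s0-x->s1 s0-y->s2 s1-x->s1 s1-y->s3 s2-x->s3 s2-y->s4 s3-x->s3 s3-y->s5 s4-x->s5 s4-y->s6 s5-x->s5 s5-y->s7 s6-x->s8 s6-y->s9 s7-x->s7 s7-y->s10 s8-x->s8 s8-y->s10 s9-x->s10 s9-y->s0 s10-x->s10 s10-y->s1

Run two small machines in parallel and take their product. The first has 3 states tracking whether and how much of `xy` has been seen; the second has 5 states tracking the count of `y`s modulo 5. A product state is a pair (one from each), accepting exactly when both do. Minimizing collapses redundant product states.
11 states suffice.
          x    y  
>  s0     s1   s2 
   s1     s1   s3 
   s2     s3   s4 
   s3     s3   s5 
   s4     s5   s6 
   s5     s5   s7 
   s6     s8   s9 
 * s7     s7  s10 
   s8     s8  s10 
   s9    s10   s0 
   s10   s10   s1 
(> = start, * = accepting)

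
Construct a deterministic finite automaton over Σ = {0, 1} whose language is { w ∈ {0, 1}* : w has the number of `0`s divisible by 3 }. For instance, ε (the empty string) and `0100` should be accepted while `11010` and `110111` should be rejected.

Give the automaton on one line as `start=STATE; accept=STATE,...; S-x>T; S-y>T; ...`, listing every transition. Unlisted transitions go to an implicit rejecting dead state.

start=q0; accept=q0; q0-0>q1; q0-1>q0; q1-0>q2; q1-1>q1; q2-0>q0; q2-1>q2

The only thing that matters is how many `0`s have appeared, reduced mod 3. Use one state per residue: q0 for 0, …, q2 for 2. Reading `0` moves to the next residue; anything else stays put. q0 is accepting.
3 states suffice.
        0   1  
>* q0   q1  q0 
   q1   q2  q1 
   q2   q0  q2 
(> = start, * = accepting)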